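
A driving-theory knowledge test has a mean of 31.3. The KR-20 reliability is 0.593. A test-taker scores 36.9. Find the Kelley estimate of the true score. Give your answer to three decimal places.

T̂ = 0.593(36.9) + 0.407(31.3) = 21.8817 + 12.7391 = 34.6208 → 34.621

34.621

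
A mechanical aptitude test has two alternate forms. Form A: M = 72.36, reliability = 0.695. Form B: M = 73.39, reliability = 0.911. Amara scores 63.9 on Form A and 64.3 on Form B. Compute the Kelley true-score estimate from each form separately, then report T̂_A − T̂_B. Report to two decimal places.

1.37

T̂_A = 0.695(63.9) + 0.305(72.36) = 66.4803
T̂_B = 0.911(64.3) + 0.089(73.39) = 65.1090
T̂_A − T̂_B = 1.3713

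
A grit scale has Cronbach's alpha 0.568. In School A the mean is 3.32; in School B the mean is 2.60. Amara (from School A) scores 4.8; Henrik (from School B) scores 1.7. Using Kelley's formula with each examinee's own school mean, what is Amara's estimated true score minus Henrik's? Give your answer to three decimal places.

2.072

T̂_Amara = 0.568(4.8) + 0.432(3.32) = 4.16064
T̂_Henrik = 0.568(1.7) + 0.432(2.60) = 2.08880
Difference = 4.16064 − 2.08880 = 2.07184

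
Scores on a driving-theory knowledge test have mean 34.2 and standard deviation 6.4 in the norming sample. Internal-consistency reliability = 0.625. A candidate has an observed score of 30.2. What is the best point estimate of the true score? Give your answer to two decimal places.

T̂ = 0.625(30.2) + 0.375(34.2) = 18.8750 + 12.8250 = 31.700 → 31.70

31.70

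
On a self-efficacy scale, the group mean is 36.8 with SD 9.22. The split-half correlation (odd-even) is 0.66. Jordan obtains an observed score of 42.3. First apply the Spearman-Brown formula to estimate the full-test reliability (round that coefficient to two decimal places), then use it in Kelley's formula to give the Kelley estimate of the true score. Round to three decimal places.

41.200

Spearman-Brown: ρ = 2r/(1 + r) = 2(0.66)/(1 + 0.66) = 1.320/1.66 = 0.7952 → 0.80
T̂ = ρX + (1 − ρ)μ
  = 0.80 × 42.3 + 0.20 × 36.8
  = 33.840 + 7.360
  = 41.2000
  ≈ 41.200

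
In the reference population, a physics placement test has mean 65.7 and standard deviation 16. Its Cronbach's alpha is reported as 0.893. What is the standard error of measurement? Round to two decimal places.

SEM = SD · √(1 − ρ) = 16 × √0.107 = 16 × 0.3271 = 5.234

5.23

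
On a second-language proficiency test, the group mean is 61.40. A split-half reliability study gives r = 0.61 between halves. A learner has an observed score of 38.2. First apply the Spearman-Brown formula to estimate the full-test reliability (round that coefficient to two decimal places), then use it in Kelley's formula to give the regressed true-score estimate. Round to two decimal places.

Spearman-Brown: ρ = 2r/(1 + r) = 2(0.61)/(1 + 0.61) = 1.220/1.61 = 0.7578 → 0.76
T̂ = 0.76(38.2) + 0.24(61.40) = 29.032 + 14.7360 = 43.768 → 43.77

43.77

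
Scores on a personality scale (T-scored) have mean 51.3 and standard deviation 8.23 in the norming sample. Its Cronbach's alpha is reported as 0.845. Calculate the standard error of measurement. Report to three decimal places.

SEM = SD · √(1 − ρ) = 8.23 × √0.155 = 8.23 × 0.3937 = 3.2402

3.240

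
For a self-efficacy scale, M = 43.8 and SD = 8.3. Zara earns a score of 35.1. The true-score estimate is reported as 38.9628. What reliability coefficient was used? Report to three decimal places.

T̂ = ρX + (1 − ρ)μ  ⇒  T̂ − μ = ρ(X − μ)
ρ = (T̂ − μ)/(X − μ) = (38.9628 − 43.8) / (35.1 − 43.8) = -4.8372 / -8.7 = 0.55600

0.556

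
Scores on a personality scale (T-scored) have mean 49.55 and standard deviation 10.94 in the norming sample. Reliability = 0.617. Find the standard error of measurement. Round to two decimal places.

6.77

SEM = SD · √(1 − ρ) = 10.94 × √0.383 = 10.94 × 0.6189 = 6.770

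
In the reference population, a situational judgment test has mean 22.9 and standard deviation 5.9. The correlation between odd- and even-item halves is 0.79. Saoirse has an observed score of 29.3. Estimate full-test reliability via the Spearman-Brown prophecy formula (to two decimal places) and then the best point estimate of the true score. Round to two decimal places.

Spearman-Brown: ρ = 2r/(1 + r) = 2(0.79)/(1 + 0.79) = 1.580/1.79 = 0.8827 → 0.88
T̂ = ρX + (1 − ρ)μ
  = 0.88 × 29.3 + 0.12 × 22.9
  = 25.784 + 2.748
  = 28.532
  ≈ 28.53

28.53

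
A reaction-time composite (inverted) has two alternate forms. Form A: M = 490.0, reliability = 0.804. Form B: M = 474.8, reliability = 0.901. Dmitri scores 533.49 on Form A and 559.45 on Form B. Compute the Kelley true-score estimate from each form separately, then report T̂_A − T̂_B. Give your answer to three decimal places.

-26.104

T̂_A = 0.804(533.49) + 0.196(490.0) = 524.96596
T̂_B = 0.901(559.45) + 0.099(474.8) = 551.06965
T̂_A − T̂_B = -26.10369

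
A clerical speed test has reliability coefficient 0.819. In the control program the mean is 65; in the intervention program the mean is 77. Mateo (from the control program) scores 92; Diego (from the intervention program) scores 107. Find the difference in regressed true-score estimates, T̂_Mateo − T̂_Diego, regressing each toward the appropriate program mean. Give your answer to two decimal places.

-14.46

T̂_Mateo = 0.819(92) + 0.181(65) = 87.1130
T̂_Diego = 0.819(107) + 0.181(77) = 101.5700
Difference = 87.1130 − 101.5700 = -14.4570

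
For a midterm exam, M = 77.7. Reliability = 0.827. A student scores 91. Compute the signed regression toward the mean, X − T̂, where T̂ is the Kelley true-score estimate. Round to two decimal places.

2.30

T̂ = ρX + (1 − ρ)μ
  = 0.827 × 91 + 0.173 × 77.7
  = 75.257 + 13.4421
  = 88.6991
  ≈ 88.699
X − T̂ = 91 − 88.699 = 2.301 → 2.30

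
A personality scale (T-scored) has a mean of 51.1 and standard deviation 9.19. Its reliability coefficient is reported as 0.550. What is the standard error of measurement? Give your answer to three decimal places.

SEM = SD · √(1 − ρ) = 9.19 × √0.450 = 9.19 × 0.6708 = 6.1648

6.165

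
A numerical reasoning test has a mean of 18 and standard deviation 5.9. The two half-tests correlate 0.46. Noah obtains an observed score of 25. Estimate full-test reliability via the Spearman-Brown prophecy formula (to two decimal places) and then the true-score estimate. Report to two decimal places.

22.41

Spearman-Brown: ρ = 2r/(1 + r) = 2(0.46)/(1 + 0.46) = 0.920/1.46 = 0.6301 → 0.63
Kelley's formula gives T̂ = 0.63·25 + 0.37·18 = 15.75 + 6.66 = 22.410.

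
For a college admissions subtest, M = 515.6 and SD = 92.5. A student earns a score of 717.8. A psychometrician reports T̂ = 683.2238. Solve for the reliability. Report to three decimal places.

0.829

T̂ = ρX + (1 − ρ)μ  ⇒  T̂ − μ = ρ(X − μ)
ρ = (T̂ − μ)/(X − μ) = (683.2238 − 515.6) / (717.8 − 515.6) = 167.6238 / 202.2 = 0.82900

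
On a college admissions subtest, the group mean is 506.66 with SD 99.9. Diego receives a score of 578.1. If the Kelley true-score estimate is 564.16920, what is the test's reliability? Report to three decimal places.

0.805

T̂ = ρX + (1 − ρ)μ  ⇒  T̂ − μ = ρ(X − μ)
ρ = (T̂ − μ)/(X − μ) = (564.16920 − 506.66) / (578.1 − 506.66) = 57.50920 / 71.44 = 0.80500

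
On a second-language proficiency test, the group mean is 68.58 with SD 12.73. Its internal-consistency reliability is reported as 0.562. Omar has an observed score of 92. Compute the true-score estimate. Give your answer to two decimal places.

T̂ = 0.562(92) + 0.438(68.58) = 51.704 + 30.03804 = 81.742 → 81.74

81.74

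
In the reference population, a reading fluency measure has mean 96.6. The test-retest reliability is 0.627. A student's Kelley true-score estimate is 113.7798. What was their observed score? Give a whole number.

124

T̂ = ρX + (1 − ρ)μ  ⇒  X = (T̂ − (1 − ρ)μ) / ρ
X = (113.7798 − 0.373 × 96.6) / 0.627 = (113.7798 − 36.0318) / 0.627 = 77.7480 / 0.627 = 124.00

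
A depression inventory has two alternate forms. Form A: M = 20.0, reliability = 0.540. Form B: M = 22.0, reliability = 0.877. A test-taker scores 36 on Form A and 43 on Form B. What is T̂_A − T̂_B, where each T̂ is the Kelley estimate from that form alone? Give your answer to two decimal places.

T̂_A = 0.540(36) + 0.460(20.0) = 28.6400
T̂_B = 0.877(43) + 0.123(22.0) = 40.4170
T̂_A − T̂_B = -11.7770

-11.78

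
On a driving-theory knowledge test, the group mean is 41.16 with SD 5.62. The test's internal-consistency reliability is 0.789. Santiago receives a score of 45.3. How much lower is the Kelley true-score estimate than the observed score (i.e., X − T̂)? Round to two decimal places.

0.87

Regress the observed score toward the mean by the unreliability: T̂ = 0.789·45.3 + 0.211·41.16 = 35.7417 + 8.68476 = 44.4265.
X − T̂ = 45.3 − 44.426 = 0.874 → 0.87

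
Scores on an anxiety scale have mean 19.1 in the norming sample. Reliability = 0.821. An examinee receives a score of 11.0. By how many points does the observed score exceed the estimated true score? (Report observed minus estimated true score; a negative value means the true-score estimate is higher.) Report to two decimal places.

T̂ = 0.821(11.0) + 0.179(19.1) = 9.0310 + 3.4189 = 12.4499 → 12.450
X − T̂ = 11.0 − 12.450 = -1.450 → -1.45

-1.45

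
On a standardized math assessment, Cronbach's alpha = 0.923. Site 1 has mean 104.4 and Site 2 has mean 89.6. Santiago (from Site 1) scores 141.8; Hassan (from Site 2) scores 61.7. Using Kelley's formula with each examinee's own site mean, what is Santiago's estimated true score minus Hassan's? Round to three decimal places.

75.072

T̂_Santiago = 0.923(141.8) + 0.077(104.4) = 138.92020
T̂_Hassan = 0.923(61.7) + 0.077(89.6) = 63.84830
Difference = 138.92020 − 63.84830 = 75.07190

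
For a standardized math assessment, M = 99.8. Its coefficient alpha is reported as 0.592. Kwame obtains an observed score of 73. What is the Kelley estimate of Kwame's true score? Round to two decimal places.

83.93

T̂ = 0.592(73) + 0.408(99.8) = 43.216 + 40.7184 = 83.934 → 83.93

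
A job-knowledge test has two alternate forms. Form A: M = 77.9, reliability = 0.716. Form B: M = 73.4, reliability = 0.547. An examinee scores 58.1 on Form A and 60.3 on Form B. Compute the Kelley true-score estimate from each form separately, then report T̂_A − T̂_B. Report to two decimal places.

T̂_A = 0.716(58.1) + 0.284(77.9) = 63.7232
T̂_B = 0.547(60.3) + 0.453(73.4) = 66.2343
T̂_A − T̂_B = -2.5111

-2.51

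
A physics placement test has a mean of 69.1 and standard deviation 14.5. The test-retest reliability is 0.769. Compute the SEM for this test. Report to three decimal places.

SEM = SD · √(1 − ρ) = 14.5 × √0.231 = 14.5 × 0.4806 = 6.9691

6.969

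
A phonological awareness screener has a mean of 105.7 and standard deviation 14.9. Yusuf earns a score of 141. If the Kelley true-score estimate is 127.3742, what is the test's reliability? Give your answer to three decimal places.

T̂ = ρX + (1 − ρ)μ  ⇒  T̂ − μ = ρ(X − μ)
ρ = (T̂ − μ)/(X − μ) = (127.3742 − 105.7) / (141 − 105.7) = 21.6742 / 35.3 = 0.61400

0.614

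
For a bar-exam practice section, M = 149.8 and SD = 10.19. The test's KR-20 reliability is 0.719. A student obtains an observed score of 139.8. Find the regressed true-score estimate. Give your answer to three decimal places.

142.610

T̂ = ρX + (1 − ρ)μ
  = 0.719 × 139.8 + 0.281 × 149.8
  = 100.5162 + 42.0938
  = 142.6100
  ≈ 142.610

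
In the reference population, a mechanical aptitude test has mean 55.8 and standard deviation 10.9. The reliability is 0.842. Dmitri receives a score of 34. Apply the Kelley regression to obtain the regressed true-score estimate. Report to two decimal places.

37.44

T̂ = 0.842(34) + 0.158(55.8) = 28.628 + 8.8164 = 37.444 → 37.44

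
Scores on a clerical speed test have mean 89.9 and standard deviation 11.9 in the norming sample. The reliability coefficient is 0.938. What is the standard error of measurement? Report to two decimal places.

2.96

SEM = SD · √(1 − ρ) = 11.9 × √0.062 = 11.9 × 0.2490 = 2.963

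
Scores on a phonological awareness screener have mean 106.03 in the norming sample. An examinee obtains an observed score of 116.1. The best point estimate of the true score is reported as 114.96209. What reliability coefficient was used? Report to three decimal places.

0.887

T̂ = ρX + (1 − ρ)μ  ⇒  T̂ − μ = ρ(X − μ)
ρ = (T̂ − μ)/(X − μ) = (114.96209 − 106.03) / (116.1 − 106.03) = 8.93209 / 10.07 = 0.88700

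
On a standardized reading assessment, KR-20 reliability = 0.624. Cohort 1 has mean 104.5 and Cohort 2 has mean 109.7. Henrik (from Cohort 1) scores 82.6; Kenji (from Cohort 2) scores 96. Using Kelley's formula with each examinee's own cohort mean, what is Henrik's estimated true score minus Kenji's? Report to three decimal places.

T̂_Henrik = 0.624(82.6) + 0.376(104.5) = 90.83440
T̂_Kenji = 0.624(96) + 0.376(109.7) = 101.15120
Difference = 90.83440 − 101.15120 = -10.31680

-10.317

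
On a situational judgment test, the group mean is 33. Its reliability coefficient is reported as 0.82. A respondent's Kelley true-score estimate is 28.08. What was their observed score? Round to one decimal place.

T̂ = ρX + (1 − ρ)μ  ⇒  X = (T̂ − (1 − ρ)μ) / ρ
X = (28.08 − 0.18 × 33) / 0.82 = (28.08 − 5.94) / 0.82 = 22.14 / 0.82 = 27.000

27.0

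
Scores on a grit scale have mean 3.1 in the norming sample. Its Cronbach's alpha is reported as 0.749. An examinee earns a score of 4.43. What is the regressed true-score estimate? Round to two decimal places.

Kelley's formula gives T̂ = 0.749·4.43 + 0.251·3.1 = 3.31807 + 0.7781 = 4.096.

4.10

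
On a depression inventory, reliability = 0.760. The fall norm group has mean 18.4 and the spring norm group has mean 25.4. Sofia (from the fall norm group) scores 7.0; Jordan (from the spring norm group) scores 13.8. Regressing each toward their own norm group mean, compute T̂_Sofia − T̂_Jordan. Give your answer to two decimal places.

-6.85

T̂_Sofia = 0.760(7.0) + 0.240(18.4) = 9.7360
T̂_Jordan = 0.760(13.8) + 0.240(25.4) = 16.5840
Difference = 9.7360 − 16.5840 = -6.8480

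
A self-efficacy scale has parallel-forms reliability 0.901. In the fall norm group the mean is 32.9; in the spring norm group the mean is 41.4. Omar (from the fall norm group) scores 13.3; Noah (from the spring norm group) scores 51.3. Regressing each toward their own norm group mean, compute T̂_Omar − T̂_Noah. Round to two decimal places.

T̂_Omar = 0.901(13.3) + 0.099(32.9) = 15.2404
T̂_Noah = 0.901(51.3) + 0.099(41.4) = 50.3199
Difference = 15.2404 − 50.3199 = -35.0795

-35.08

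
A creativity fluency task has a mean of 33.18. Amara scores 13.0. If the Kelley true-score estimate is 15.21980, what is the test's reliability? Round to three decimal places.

0.890

T̂ = ρX + (1 − ρ)μ  ⇒  T̂ − μ = ρ(X − μ)
ρ = (T̂ − μ)/(X − μ) = (15.21980 − 33.18) / (13.0 − 33.18) = -17.96020 / -20.18 = 0.89000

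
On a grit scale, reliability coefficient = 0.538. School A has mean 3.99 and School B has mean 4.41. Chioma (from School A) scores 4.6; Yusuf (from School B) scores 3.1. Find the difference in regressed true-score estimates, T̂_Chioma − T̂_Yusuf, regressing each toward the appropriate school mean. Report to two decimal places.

0.61

T̂_Chioma = 0.538(4.6) + 0.462(3.99) = 4.3182
T̂_Yusuf = 0.538(3.1) + 0.462(4.41) = 3.7052
Difference = 4.3182 − 3.7052 = 0.6130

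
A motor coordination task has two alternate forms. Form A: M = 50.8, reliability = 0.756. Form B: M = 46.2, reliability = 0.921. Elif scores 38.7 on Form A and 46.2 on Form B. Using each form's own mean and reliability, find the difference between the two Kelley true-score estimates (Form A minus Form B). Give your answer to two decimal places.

T̂_A = 0.756(38.7) + 0.244(50.8) = 41.6524
T̂_B = 0.921(46.2) + 0.079(46.2) = 46.2000
T̂_A − T̂_B = -4.5476

-4.55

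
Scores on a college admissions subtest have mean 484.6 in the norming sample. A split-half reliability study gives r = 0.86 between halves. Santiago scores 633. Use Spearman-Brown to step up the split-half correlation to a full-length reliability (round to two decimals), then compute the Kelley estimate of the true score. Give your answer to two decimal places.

Spearman-Brown: ρ = 2r/(1 + r) = 2(0.86)/(1 + 0.86) = 1.720/1.86 = 0.9247 → 0.92
Kelley's formula gives T̂ = 0.92·633 + 0.08·484.6 = 582.36 + 38.768 = 621.128.

621.13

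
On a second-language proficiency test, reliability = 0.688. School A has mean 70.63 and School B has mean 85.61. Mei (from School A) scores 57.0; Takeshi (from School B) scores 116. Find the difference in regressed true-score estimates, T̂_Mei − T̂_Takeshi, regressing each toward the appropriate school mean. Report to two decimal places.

-45.27

T̂_Mei = 0.688(57.0) + 0.312(70.63) = 61.2526
T̂_Takeshi = 0.688(116) + 0.312(85.61) = 106.5183
Difference = 61.2526 − 106.5183 = -45.2658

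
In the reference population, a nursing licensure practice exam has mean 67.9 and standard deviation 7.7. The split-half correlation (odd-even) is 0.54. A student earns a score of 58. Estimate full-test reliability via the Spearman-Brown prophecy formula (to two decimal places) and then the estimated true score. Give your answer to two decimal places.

Spearman-Brown: ρ = 2r/(1 + r) = 2(0.54)/(1 + 0.54) = 1.080/1.54 = 0.7013 → 0.70
T̂ = ρX + (1 − ρ)μ
  = 0.70 × 58 + 0.30 × 67.9
  = 40.60 + 20.370
  = 60.970
  ≈ 60.97

60.97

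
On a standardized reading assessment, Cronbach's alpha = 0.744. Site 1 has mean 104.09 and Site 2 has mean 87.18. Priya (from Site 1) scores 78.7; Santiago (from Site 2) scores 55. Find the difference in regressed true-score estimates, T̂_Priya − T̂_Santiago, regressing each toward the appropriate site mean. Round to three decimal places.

T̂_Priya = 0.744(78.7) + 0.256(104.09) = 85.19984
T̂_Santiago = 0.744(55) + 0.256(87.18) = 63.23808
Difference = 85.19984 − 63.23808 = 21.96176

21.962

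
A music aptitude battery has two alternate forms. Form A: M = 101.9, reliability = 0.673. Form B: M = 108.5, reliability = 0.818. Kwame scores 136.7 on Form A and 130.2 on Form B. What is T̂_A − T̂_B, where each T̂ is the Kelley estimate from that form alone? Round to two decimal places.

-0.93

T̂_A = 0.673(136.7) + 0.327(101.9) = 125.3204
T̂_B = 0.818(130.2) + 0.182(108.5) = 126.2506
T̂_A − T̂_B = -0.9302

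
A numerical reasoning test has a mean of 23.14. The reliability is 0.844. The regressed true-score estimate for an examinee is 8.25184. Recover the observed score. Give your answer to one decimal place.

T̂ = ρX + (1 − ρ)μ  ⇒  X = (T̂ − (1 − ρ)μ) / ρ
X = (8.25184 − 0.156 × 23.14) / 0.844 = (8.25184 − 3.60984) / 0.844 = 4.64200 / 0.844 = 5.500

5.5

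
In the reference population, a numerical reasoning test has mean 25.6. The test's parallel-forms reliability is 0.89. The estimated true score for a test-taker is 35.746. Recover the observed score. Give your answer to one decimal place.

T̂ = ρX + (1 − ρ)μ  ⇒  X = (T̂ − (1 − ρ)μ) / ρ
X = (35.746 − 0.11 × 25.6) / 0.89 = (35.746 − 2.816) / 0.89 = 32.930 / 0.89 = 37.000

37.0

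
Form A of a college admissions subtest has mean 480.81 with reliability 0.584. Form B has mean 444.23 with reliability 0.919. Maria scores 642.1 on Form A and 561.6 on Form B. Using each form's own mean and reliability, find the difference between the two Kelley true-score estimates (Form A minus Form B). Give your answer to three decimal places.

T̂_A = 0.584(642.1) + 0.416(480.81) = 575.00336
T̂_B = 0.919(561.6) + 0.081(444.23) = 552.09303
T̂_A − T̂_B = 22.91033

22.910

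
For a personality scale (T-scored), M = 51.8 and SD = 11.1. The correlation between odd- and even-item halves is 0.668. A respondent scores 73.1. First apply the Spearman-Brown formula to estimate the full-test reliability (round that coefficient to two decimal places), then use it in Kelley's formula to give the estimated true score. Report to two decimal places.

Spearman-Brown: ρ = 2r/(1 + r) = 2(0.668)/(1 + 0.668) = 1.3360/1.668 = 0.8010 → 0.80
T̂ = ρX + (1 − ρ)μ
  = 0.80 × 73.1 + 0.20 × 51.8
  = 58.480 + 10.360
  = 68.840
  ≈ 68.84

68.84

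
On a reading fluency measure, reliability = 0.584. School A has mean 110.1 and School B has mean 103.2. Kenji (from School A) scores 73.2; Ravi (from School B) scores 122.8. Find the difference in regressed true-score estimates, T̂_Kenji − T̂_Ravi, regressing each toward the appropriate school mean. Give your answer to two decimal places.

T̂_Kenji = 0.584(73.2) + 0.416(110.1) = 88.5504
T̂_Ravi = 0.584(122.8) + 0.416(103.2) = 114.6464
Difference = 88.5504 − 114.6464 = -26.0960

-26.10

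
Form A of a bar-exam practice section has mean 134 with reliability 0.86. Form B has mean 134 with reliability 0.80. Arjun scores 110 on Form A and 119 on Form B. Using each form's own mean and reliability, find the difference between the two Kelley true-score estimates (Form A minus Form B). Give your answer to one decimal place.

T̂_A = 0.86(110) + 0.14(134) = 113.360
T̂_B = 0.80(119) + 0.20(134) = 122.000
T̂_A − T̂_B = -8.640

-8.6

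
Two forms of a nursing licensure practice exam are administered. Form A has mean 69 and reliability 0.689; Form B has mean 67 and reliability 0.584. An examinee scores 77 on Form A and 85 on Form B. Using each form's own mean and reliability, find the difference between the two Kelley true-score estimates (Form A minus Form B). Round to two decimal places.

-3.00

T̂_A = 0.689(77) + 0.311(69) = 74.5120
T̂_B = 0.584(85) + 0.416(67) = 77.5120
T̂_A − T̂_B = -3.0000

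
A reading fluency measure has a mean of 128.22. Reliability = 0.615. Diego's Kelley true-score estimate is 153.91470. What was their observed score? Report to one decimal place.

T̂ = ρX + (1 − ρ)μ  ⇒  X = (T̂ − (1 − ρ)μ) / ρ
X = (153.91470 − 0.385 × 128.22) / 0.615 = (153.91470 − 49.36470) / 0.615 = 104.55000 / 0.615 = 170.000

170.0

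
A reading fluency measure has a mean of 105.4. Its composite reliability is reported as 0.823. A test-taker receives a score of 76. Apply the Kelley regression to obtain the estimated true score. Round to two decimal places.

81.20

T̂ = ρX + (1 − ρ)μ
  = 0.823 × 76 + 0.177 × 105.4
  = 62.548 + 18.6558
  = 81.204
  ≈ 81.20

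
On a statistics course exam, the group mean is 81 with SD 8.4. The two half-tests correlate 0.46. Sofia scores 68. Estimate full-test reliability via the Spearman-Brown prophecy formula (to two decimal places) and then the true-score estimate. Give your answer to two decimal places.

72.81

Spearman-Brown: ρ = 2r/(1 + r) = 2(0.46)/(1 + 0.46) = 0.920/1.46 = 0.6301 → 0.63
T̂ = 0.63(68) + 0.37(81) = 42.84 + 29.97 = 72.810 → 72.81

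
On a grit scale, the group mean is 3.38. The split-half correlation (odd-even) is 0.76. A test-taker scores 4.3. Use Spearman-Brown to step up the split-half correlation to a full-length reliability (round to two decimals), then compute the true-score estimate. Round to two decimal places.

4.17

Spearman-Brown: ρ = 2r/(1 + r) = 2(0.76)/(1 + 0.76) = 1.520/1.76 = 0.8636 → 0.86
Kelley's formula gives T̂ = 0.86·4.3 + 0.14·3.38 = 3.698 + 0.4732 = 4.171.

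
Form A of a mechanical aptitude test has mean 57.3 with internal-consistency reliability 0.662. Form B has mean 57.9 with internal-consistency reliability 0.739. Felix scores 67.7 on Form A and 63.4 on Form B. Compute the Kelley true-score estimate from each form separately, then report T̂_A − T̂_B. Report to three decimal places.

T̂_A = 0.662(67.7) + 0.338(57.3) = 64.18480
T̂_B = 0.739(63.4) + 0.261(57.9) = 61.96450
T̂_A − T̂_B = 2.22030

2.220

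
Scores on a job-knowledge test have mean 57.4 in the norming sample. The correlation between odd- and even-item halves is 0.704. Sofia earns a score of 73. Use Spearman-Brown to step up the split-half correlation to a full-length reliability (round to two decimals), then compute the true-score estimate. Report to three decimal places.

Spearman-Brown: ρ = 2r/(1 + r) = 2(0.704)/(1 + 0.704) = 1.4080/1.704 = 0.8263 → 0.83
T̂ = ρX + (1 − ρ)μ
  = 0.83 × 73 + 0.17 × 57.4
  = 60.59 + 9.758
  = 70.3480
  ≈ 70.348

70.348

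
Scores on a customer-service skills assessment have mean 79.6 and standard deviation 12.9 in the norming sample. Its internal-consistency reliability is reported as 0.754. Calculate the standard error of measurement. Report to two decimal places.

SEM = SD · √(1 − ρ) = 12.9 × √0.246 = 12.9 × 0.4960 = 6.398

6.40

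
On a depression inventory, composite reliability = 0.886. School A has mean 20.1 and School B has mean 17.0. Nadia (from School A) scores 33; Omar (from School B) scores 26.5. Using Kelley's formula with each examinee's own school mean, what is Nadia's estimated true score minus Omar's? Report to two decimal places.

T̂_Nadia = 0.886(33) + 0.114(20.1) = 31.5294
T̂_Omar = 0.886(26.5) + 0.114(17.0) = 25.4170
Difference = 31.5294 − 25.4170 = 6.1124

6.11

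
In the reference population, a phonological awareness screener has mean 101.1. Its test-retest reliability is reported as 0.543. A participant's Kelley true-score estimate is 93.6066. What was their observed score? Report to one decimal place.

87.3

T̂ = ρX + (1 − ρ)μ  ⇒  X = (T̂ − (1 − ρ)μ) / ρ
X = (93.6066 − 0.457 × 101.1) / 0.543 = (93.6066 − 46.2027) / 0.543 = 47.4039 / 0.543 = 87.300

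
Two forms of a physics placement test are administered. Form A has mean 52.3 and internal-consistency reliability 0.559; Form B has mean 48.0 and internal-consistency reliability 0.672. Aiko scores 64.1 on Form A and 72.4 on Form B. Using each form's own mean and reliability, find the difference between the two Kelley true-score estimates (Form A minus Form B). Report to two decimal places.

T̂_A = 0.559(64.1) + 0.441(52.3) = 58.8962
T̂_B = 0.672(72.4) + 0.328(48.0) = 64.3968
T̂_A − T̂_B = -5.5006

-5.50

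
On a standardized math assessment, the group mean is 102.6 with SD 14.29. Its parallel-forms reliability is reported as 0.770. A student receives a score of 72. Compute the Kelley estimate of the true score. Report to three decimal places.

79.038

T̂ = 0.770(72) + 0.230(102.6) = 55.440 + 23.5980 = 79.0380 → 79.038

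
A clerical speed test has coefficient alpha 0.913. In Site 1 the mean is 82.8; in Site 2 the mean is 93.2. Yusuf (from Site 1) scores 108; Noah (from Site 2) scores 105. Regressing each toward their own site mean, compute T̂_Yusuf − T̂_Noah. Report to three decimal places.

1.834

T̂_Yusuf = 0.913(108) + 0.087(82.8) = 105.80760
T̂_Noah = 0.913(105) + 0.087(93.2) = 103.97340
Difference = 105.80760 − 103.97340 = 1.83420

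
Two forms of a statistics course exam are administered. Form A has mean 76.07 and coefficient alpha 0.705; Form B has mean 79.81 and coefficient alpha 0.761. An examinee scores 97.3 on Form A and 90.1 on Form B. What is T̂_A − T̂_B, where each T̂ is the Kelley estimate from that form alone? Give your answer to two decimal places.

3.40

T̂_A = 0.705(97.3) + 0.295(76.07) = 91.0371
T̂_B = 0.761(90.1) + 0.239(79.81) = 87.6407
T̂_A − T̂_B = 3.3965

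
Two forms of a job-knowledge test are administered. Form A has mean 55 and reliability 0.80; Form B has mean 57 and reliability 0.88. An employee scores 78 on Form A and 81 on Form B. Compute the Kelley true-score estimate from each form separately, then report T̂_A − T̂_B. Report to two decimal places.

-4.72

T̂_A = 0.80(78) + 0.20(55) = 73.4000
T̂_B = 0.88(81) + 0.12(57) = 78.1200
T̂_A − T̂_B = -4.7200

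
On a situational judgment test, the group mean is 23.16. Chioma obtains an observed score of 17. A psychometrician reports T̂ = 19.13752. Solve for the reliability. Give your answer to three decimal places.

0.653

T̂ = ρX + (1 − ρ)μ  ⇒  T̂ − μ = ρ(X − μ)
ρ = (T̂ − μ)/(X − μ) = (19.13752 − 23.16) / (17 − 23.16) = -4.02248 / -6.16 = 0.65300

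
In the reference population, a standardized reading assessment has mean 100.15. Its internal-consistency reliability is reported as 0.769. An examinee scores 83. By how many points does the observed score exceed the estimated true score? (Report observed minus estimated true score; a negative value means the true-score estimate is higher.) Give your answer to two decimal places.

-3.96

T̂ = 0.769(83) + 0.231(100.15) = 63.827 + 23.13465 = 86.9617 → 86.962
X − T̂ = 83 − 86.962 = -3.962 → -3.96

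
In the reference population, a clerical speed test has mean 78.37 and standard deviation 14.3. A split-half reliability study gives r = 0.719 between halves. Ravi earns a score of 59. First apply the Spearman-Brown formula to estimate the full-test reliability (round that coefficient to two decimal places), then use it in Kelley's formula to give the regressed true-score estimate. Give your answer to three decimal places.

Spearman-Brown: ρ = 2r/(1 + r) = 2(0.719)/(1 + 0.719) = 1.4380/1.719 = 0.8365 → 0.84
T̂ = ρX + (1 − ρ)μ
  = 0.84 × 59 + 0.16 × 78.37
  = 49.56 + 12.5392
  = 62.0992
  ≈ 62.099

62.099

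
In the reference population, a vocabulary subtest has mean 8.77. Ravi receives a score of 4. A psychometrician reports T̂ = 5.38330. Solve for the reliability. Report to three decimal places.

T̂ = ρX + (1 − ρ)μ  ⇒  T̂ − μ = ρ(X − μ)
ρ = (T̂ − μ)/(X − μ) = (5.38330 − 8.77) / (4 − 8.77) = -3.38670 / -4.77 = 0.71000

0.710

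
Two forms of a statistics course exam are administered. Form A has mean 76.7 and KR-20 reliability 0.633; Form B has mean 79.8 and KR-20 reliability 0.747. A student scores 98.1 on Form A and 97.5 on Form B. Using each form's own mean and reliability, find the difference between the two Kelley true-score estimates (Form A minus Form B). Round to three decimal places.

T̂_A = 0.633(98.1) + 0.367(76.7) = 90.24620
T̂_B = 0.747(97.5) + 0.253(79.8) = 93.02190
T̂_A − T̂_B = -2.77570

-2.776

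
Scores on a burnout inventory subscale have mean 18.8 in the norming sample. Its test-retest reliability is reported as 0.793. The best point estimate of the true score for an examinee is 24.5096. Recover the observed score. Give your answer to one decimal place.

26.0

T̂ = ρX + (1 − ρ)μ  ⇒  X = (T̂ − (1 − ρ)μ) / ρ
X = (24.5096 − 0.207 × 18.8) / 0.793 = (24.5096 − 3.8916) / 0.793 = 20.6180 / 0.793 = 26.000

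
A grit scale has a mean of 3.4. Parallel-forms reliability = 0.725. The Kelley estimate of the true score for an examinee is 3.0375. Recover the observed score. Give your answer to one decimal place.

2.9

T̂ = ρX + (1 − ρ)μ  ⇒  X = (T̂ − (1 − ρ)μ) / ρ
X = (3.0375 − 0.275 × 3.4) / 0.725 = (3.0375 − 0.9350) / 0.725 = 2.1025 / 0.725 = 2.900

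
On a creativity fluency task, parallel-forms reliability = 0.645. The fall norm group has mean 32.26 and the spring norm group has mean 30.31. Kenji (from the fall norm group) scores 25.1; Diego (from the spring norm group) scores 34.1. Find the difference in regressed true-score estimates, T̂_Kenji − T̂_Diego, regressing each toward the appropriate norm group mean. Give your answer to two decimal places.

T̂_Kenji = 0.645(25.1) + 0.355(32.26) = 27.6418
T̂_Diego = 0.645(34.1) + 0.355(30.31) = 32.7546
Difference = 27.6418 − 32.7546 = -5.1127

-5.11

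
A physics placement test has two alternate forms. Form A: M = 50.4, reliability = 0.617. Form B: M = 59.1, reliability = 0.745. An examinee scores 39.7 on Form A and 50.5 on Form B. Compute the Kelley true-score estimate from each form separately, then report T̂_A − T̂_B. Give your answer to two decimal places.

-8.89

T̂_A = 0.617(39.7) + 0.383(50.4) = 43.7981
T̂_B = 0.745(50.5) + 0.255(59.1) = 52.6930
T̂_A − T̂_B = -8.8949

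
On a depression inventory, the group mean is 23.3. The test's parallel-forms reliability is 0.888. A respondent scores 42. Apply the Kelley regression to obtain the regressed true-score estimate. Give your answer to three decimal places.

Kelley's formula gives T̂ = 0.888·42 + 0.112·23.3 = 37.296 + 2.6096 = 39.9056.

39.906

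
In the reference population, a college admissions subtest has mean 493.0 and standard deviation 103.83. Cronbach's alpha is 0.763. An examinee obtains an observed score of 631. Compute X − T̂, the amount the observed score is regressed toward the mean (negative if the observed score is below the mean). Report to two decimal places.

32.71

T̂ = ρX + (1 − ρ)μ
  = 0.763 × 631 + 0.237 × 493.0
  = 481.453 + 116.8410
  = 598.2940
  ≈ 598.294
X − T̂ = 631 − 598.294 = 32.706 → 32.71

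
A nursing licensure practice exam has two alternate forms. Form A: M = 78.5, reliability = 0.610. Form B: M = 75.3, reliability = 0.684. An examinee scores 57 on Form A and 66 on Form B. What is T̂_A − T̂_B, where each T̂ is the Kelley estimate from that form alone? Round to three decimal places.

-3.554

T̂_A = 0.610(57) + 0.390(78.5) = 65.38500
T̂_B = 0.684(66) + 0.316(75.3) = 68.93880
T̂_A − T̂_B = -3.55380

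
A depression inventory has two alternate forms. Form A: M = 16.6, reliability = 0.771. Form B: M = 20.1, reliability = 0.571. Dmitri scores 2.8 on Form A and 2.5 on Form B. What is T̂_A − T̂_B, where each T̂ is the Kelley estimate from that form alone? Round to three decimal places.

-4.090

T̂_A = 0.771(2.8) + 0.229(16.6) = 5.96020
T̂_B = 0.571(2.5) + 0.429(20.1) = 10.05040
T̂_A − T̂_B = -4.09020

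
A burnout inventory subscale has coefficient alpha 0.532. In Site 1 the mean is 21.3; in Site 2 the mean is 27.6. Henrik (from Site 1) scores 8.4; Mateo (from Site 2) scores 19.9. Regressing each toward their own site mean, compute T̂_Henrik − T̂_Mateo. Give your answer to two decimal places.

-9.07

T̂_Henrik = 0.532(8.4) + 0.468(21.3) = 14.4372
T̂_Mateo = 0.532(19.9) + 0.468(27.6) = 23.5036
Difference = 14.4372 − 23.5036 = -9.0664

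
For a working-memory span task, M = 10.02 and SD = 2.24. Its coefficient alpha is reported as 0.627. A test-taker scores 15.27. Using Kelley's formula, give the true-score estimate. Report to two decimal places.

13.31

T̂ = ρX + (1 − ρ)μ
  = 0.627 × 15.27 + 0.373 × 10.02
  = 9.57429 + 3.73746
  = 13.312
  ≈ 13.31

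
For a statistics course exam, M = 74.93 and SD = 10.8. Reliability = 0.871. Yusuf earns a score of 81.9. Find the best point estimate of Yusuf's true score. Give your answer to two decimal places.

81.00

Kelley's formula gives T̂ = 0.871·81.9 + 0.129·74.93 = 71.3349 + 9.66597 = 81.001.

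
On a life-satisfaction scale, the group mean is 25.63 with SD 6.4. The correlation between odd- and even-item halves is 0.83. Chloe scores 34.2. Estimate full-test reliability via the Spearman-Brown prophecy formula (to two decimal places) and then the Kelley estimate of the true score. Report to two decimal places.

33.43

Spearman-Brown: ρ = 2r/(1 + r) = 2(0.83)/(1 + 0.83) = 1.660/1.83 = 0.9071 → 0.91
T̂ = ρX + (1 − ρ)μ
  = 0.91 × 34.2 + 0.09 × 25.63
  = 31.122 + 2.3067
  = 33.429
  ≈ 33.43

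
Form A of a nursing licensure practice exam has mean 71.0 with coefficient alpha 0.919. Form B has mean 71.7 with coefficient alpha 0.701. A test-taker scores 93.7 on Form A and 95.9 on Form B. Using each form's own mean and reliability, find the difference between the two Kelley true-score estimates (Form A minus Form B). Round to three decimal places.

T̂_A = 0.919(93.7) + 0.081(71.0) = 91.86130
T̂_B = 0.701(95.9) + 0.299(71.7) = 88.66420
T̂_A − T̂_B = 3.19710

3.197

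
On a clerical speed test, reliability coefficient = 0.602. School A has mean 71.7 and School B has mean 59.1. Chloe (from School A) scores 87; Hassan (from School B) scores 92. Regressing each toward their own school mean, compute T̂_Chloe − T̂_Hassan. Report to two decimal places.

T̂_Chloe = 0.602(87) + 0.398(71.7) = 80.9106
T̂_Hassan = 0.602(92) + 0.398(59.1) = 78.9058
Difference = 80.9106 − 78.9058 = 2.0048

2.00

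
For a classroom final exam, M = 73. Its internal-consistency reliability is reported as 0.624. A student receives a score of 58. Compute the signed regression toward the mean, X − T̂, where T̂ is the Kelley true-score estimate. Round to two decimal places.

-5.64

Regress the observed score toward the mean by the unreliability: T̂ = 0.624·58 + 0.376·73 = 36.192 + 27.448 = 63.6400.
X − T̂ = 58 − 63.640 = -5.640 → -5.64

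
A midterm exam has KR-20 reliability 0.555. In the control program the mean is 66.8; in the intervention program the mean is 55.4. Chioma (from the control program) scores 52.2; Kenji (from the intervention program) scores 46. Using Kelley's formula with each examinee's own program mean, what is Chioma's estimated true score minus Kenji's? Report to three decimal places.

8.514

T̂_Chioma = 0.555(52.2) + 0.445(66.8) = 58.69700
T̂_Kenji = 0.555(46) + 0.445(55.4) = 50.18300
Difference = 58.69700 − 50.18300 = 8.51400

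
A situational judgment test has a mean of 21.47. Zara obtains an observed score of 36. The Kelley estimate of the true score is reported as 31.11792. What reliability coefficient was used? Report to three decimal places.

0.664

T̂ = ρX + (1 − ρ)μ  ⇒  T̂ − μ = ρ(X − μ)
ρ = (T̂ − μ)/(X − μ) = (31.11792 − 21.47) / (36 − 21.47) = 9.64792 / 14.53 = 0.66400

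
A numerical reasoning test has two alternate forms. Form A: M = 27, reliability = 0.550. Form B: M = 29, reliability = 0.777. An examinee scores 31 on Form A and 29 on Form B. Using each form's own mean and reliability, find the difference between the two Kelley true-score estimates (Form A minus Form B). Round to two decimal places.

T̂_A = 0.550(31) + 0.450(27) = 29.2000
T̂_B = 0.777(29) + 0.223(29) = 29.0000
T̂_A − T̂_B = 0.2000

0.20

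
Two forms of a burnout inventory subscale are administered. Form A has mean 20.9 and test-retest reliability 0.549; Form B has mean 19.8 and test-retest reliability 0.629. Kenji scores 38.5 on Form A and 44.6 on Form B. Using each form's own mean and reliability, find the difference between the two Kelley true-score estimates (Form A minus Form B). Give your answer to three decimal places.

T̂_A = 0.549(38.5) + 0.451(20.9) = 30.56240
T̂_B = 0.629(44.6) + 0.371(19.8) = 35.39920
T̂_A − T̂_B = -4.83680

-4.837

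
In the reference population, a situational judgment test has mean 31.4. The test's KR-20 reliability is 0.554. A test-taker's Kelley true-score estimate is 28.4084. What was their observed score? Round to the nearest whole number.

26

T̂ = ρX + (1 − ρ)μ  ⇒  X = (T̂ − (1 − ρ)μ) / ρ
X = (28.4084 − 0.446 × 31.4) / 0.554 = (28.4084 − 14.0044) / 0.554 = 14.4040 / 0.554 = 26.00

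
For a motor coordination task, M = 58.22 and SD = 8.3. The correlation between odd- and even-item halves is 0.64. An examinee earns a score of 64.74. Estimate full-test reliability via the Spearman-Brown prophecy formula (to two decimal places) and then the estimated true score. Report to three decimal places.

63.306

Spearman-Brown: ρ = 2r/(1 + r) = 2(0.64)/(1 + 0.64) = 1.280/1.64 = 0.7805 → 0.78
Weight the observed score by reliability and the mean by (1 − reliability): T̂ = 0.78·64.74 + 0.22·58.22 = 50.4972 + 12.8084 = 63.3056.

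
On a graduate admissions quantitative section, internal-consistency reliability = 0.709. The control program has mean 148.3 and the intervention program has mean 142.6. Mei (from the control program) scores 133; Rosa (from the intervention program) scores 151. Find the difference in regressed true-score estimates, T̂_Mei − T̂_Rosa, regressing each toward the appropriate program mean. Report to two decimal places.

-11.10

T̂_Mei = 0.709(133) + 0.291(148.3) = 137.4523
T̂_Rosa = 0.709(151) + 0.291(142.6) = 148.5556
Difference = 137.4523 − 148.5556 = -11.1033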